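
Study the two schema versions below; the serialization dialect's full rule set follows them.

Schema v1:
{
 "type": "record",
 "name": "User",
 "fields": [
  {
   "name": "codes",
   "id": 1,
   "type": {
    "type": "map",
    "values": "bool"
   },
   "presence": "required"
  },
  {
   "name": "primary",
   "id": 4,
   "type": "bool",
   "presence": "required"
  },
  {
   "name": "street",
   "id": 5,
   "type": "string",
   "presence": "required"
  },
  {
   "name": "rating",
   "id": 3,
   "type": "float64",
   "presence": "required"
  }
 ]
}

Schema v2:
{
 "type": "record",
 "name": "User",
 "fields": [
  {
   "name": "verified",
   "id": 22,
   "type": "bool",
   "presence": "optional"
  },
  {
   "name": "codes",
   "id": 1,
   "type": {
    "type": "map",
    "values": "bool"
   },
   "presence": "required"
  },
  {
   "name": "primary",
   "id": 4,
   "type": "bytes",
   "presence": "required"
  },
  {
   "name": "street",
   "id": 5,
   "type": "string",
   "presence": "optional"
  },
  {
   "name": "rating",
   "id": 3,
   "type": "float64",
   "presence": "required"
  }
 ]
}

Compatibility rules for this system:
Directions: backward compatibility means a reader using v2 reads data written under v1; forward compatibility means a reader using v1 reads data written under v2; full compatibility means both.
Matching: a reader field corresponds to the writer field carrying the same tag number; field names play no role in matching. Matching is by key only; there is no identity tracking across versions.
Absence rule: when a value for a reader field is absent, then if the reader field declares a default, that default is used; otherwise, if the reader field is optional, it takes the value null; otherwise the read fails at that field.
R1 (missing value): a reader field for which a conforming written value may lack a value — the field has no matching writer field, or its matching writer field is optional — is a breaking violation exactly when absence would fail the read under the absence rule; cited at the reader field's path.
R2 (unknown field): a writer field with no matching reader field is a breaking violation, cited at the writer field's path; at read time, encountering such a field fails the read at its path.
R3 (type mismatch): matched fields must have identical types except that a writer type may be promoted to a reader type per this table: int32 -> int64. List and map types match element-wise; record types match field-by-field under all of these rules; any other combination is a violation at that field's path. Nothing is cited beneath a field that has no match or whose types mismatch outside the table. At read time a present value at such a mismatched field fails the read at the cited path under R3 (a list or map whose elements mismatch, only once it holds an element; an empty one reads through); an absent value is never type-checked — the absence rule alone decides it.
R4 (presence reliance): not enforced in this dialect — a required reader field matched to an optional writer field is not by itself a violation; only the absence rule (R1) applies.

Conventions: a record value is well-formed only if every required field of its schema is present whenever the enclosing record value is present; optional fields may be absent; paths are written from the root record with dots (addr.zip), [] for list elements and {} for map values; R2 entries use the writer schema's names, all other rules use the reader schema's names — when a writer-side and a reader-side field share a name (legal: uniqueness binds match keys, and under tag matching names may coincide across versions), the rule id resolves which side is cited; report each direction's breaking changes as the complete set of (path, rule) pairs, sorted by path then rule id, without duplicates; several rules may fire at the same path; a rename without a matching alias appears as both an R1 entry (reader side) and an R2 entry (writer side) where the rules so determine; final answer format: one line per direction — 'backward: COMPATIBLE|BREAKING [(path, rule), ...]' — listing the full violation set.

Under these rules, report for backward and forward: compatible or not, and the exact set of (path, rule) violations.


in User below, arrows point writer -> reader
backward for User (reader v2, writer v1):
  verified: no writer match
  codes: paired with writer codes (map<string, bool> -> map<string, bool>; writer required)
  primary: paired with writer primary (bool -> bytes; writer required)
  street: paired with writer street (string -> string; writer required)
  rating: paired with writer rating (float64 -> float64; writer required)
  R3 fires at primary
  backward on User therefore BREAKING (1)
forward for User (reader v1, writer v2):
  codes: paired with writer codes (map<string, bool> -> map<string, bool>; writer required)
  primary: paired with writer primary (bytes -> bool; writer required)
  street: paired with writer street (string -> string; writer optional)
  rating: paired with writer rating (float64 -> float64; writer required)
  verified (writer side), unknown to reader
  R3 fires at primary
  R1 fires at street
  R2 fires at verified
  forward on User therefore BREAKING (3)

backward: BREAKING [(primary, R3)]; forward: BREAKING [(primary, R3), (street, R1), (verified, R2)]


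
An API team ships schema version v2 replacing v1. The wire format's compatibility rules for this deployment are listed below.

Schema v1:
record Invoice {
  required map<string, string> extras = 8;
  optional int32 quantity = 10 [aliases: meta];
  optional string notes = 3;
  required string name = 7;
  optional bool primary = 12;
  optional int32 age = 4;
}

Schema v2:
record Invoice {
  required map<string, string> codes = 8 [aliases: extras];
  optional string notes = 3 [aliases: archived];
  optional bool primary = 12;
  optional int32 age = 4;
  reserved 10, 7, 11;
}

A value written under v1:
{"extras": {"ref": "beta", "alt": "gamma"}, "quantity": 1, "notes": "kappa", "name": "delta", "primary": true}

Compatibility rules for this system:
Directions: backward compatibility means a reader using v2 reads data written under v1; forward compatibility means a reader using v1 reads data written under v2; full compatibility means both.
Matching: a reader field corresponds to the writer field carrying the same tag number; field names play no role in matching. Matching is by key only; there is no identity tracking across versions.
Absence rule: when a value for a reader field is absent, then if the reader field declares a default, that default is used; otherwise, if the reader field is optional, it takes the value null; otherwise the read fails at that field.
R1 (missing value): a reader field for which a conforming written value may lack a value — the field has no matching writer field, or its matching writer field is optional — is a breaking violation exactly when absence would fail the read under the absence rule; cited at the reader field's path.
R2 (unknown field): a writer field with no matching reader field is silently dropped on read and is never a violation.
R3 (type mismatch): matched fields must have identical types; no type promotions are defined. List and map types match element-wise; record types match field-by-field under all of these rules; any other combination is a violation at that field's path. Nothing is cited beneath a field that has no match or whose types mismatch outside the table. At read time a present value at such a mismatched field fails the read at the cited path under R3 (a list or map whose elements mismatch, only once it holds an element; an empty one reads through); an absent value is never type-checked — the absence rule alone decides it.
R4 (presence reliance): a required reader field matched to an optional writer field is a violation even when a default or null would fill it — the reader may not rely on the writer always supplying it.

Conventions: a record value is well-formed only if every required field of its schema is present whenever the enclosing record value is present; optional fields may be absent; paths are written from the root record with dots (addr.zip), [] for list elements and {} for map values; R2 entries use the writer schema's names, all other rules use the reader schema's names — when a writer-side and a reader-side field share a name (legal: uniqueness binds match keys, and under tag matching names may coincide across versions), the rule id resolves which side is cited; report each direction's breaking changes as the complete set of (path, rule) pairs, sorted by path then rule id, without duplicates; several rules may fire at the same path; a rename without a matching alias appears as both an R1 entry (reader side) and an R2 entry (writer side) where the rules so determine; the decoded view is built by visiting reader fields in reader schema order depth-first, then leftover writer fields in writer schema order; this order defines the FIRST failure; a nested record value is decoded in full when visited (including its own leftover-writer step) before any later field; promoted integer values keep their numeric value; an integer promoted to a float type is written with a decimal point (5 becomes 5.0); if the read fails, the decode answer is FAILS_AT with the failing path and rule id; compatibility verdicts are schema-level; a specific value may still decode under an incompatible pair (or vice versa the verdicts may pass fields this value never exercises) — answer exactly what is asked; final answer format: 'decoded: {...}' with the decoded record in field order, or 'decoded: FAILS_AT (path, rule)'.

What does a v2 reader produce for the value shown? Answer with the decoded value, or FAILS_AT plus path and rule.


arrows below run writer -> reader for Invoice
decode walk for Invoice under reader schema v2:
  codes := {"ref": "beta", "alt": "gamma"} (from writer extras)
  notes := "kappa"
  primary := true
  age := null (missing; optional => null)
  writer quantity: no reader field; dropped
  writer name: no reader field; dropped
  => decoded: {"codes": {"ref": "beta", "alt": "gamma"}, "notes": "kappa", "primary": true, "age": null}

decoded: {"codes": {"ref": "beta", "alt": "gamma"}, "notes": "kappa", "primary": true, "age": null}


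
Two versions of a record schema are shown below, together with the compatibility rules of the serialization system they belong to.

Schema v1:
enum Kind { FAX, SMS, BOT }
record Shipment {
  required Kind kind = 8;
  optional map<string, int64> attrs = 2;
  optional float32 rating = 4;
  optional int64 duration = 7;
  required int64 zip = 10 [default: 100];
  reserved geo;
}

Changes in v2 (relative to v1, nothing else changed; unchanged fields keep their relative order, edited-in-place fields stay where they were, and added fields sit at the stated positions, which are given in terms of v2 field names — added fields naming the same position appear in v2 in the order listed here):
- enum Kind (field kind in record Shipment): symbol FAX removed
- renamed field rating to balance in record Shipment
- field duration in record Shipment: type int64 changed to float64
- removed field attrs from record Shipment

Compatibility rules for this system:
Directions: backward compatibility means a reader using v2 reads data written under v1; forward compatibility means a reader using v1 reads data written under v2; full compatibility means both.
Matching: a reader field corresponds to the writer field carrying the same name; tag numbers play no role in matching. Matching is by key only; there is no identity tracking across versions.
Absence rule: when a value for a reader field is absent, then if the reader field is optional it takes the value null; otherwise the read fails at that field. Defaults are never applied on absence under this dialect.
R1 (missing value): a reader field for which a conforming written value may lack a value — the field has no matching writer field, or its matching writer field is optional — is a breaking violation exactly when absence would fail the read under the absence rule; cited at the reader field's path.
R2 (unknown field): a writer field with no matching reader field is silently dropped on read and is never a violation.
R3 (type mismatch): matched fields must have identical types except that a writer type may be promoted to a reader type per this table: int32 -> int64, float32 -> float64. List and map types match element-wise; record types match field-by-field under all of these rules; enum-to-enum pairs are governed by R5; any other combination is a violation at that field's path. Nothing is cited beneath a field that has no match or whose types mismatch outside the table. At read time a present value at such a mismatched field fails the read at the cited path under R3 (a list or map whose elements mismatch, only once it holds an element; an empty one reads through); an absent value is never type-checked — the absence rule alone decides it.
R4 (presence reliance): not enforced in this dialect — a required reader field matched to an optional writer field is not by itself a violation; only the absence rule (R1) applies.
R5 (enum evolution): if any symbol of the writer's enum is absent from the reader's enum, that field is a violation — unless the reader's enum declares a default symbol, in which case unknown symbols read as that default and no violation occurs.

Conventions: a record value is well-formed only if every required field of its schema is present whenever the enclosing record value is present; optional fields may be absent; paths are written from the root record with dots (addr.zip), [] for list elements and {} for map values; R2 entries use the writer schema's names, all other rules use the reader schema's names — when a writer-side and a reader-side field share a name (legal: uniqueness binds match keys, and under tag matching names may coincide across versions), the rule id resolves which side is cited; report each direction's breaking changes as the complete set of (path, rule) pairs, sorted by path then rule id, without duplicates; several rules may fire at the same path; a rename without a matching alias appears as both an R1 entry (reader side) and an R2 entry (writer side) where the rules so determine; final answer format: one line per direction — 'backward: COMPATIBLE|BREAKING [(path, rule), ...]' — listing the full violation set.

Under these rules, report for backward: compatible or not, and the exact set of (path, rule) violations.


each type pair in Shipment: writer, then reader
backward pass over Shipment, reader schema v2, writer schema v1:
  kind: Kind -> Kind, writer required; from kind
  balance: no writer-side match
  duration: int64 -> float64, writer optional; from duration
  zip: int64 -> int64, writer required; from zip
  leftover writer field: attrs
  leftover writer field: rating
  violation R3 at duration
  violation R5 at kind
  => backward verdict for Shipment: BREAKING, 2 violation(s)
diffs on Shipment not affecting the asked answer:
  renamed field rating to balance in record Shipment -> fires no rule on Shipment, leaving the asked answer as it is
  removed field attrs from record Shipment -> fires no rule on Shipment, leaving the asked answer as it is

backward: BREAKING [(duration, R3), (kind, R5)]


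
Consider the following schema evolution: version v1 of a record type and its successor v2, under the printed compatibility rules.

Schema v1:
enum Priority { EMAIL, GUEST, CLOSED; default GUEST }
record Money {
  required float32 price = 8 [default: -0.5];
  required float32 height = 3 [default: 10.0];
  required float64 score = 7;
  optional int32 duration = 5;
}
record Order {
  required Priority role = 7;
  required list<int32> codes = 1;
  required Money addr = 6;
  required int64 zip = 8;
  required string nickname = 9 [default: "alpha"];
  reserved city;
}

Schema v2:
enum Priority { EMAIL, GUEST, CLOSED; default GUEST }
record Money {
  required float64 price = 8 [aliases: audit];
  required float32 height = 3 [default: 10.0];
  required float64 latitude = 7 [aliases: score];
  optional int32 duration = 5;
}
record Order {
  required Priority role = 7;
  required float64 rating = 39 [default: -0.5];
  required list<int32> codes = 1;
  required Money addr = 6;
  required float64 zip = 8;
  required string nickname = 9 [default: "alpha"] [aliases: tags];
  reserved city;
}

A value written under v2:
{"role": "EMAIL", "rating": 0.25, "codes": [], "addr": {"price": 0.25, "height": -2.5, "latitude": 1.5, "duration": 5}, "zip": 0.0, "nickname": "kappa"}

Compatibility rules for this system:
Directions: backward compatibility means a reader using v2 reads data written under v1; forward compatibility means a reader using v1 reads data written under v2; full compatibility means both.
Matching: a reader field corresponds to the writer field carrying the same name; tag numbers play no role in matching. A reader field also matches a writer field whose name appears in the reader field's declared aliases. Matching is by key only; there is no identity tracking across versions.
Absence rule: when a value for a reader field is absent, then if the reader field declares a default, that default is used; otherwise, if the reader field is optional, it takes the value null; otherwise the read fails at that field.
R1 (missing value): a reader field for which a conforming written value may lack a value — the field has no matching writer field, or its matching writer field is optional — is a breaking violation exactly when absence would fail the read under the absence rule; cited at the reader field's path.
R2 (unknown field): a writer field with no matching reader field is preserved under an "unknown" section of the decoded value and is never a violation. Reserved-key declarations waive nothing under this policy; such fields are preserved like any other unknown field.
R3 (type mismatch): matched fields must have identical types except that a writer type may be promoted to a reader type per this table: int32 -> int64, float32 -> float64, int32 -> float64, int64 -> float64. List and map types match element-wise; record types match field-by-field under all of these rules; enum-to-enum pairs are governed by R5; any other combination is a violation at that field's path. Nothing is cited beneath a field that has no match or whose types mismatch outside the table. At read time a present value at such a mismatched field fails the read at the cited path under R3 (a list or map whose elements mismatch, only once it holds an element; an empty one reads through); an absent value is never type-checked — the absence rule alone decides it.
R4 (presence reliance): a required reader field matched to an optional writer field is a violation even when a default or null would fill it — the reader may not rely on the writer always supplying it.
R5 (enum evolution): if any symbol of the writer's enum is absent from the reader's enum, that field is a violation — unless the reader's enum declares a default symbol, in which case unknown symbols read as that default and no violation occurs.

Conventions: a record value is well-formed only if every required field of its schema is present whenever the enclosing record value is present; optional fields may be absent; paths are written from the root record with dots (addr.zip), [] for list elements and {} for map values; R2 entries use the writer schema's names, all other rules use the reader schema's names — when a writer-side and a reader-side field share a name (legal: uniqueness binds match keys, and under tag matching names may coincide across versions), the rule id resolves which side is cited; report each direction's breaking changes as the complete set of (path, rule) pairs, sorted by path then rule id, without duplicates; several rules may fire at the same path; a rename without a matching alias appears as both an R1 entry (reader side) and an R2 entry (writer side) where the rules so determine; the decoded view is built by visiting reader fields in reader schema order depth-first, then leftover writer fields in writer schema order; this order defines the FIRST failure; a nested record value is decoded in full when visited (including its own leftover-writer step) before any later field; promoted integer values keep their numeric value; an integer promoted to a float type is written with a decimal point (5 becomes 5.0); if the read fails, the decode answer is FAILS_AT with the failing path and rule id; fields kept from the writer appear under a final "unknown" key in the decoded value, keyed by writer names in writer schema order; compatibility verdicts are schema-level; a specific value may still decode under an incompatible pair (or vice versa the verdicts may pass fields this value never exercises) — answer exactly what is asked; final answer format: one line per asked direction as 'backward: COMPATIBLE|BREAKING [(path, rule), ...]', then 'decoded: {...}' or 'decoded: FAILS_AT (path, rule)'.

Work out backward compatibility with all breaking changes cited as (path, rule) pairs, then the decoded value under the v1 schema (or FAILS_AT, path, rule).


backward: COMPATIBLE []; decoded: FAILS_AT (addr.price, R3)

the writer's type comes first in each Order pair
backward pass over Order, reader schema v2, writer schema v1:
  role: paired with writer role (Priority -> Priority; writer required)
  rating: no writer-side match
  codes: paired with writer codes (list<int32> -> list<int32>; writer required)
  addr: paired with writer addr (Money -> Money; writer required)
  zip: paired with writer zip (int64 -> float64; writer required)
  nickname: paired with writer nickname (string -> string; writer required)
  addr.price: paired with writer addr.price (float32 -> float64; writer required)
  addr.height: paired with writer addr.height (float32 -> float32; writer required)
  addr.latitude: paired with writer addr.score (float64 -> float64; writer required)
  addr.duration: paired with writer addr.duration (int32 -> int32; writer optional)
  => backward: COMPATIBLE
decode (reader v1):
  role := "EMAIL"
  codes := []
  read fails at addr.price under R3
  => FAILS_AT (addr.price, R3)
checking off the Order differences that do not matter here:
  added field rating to record Order: required float64, tag 39, default -0.5 (in v2 it sits immediately before codes) -> triggers nothing under Order's printed rules — same verdict
  renamed field score to latitude in record Money (alias score declared on the renamed field) -> its effect on Order is confined to the forward direction, not asked
  field zip in record Order: type int64 changed to float64 -> its effect on Order is confined to the forward direction, not asked


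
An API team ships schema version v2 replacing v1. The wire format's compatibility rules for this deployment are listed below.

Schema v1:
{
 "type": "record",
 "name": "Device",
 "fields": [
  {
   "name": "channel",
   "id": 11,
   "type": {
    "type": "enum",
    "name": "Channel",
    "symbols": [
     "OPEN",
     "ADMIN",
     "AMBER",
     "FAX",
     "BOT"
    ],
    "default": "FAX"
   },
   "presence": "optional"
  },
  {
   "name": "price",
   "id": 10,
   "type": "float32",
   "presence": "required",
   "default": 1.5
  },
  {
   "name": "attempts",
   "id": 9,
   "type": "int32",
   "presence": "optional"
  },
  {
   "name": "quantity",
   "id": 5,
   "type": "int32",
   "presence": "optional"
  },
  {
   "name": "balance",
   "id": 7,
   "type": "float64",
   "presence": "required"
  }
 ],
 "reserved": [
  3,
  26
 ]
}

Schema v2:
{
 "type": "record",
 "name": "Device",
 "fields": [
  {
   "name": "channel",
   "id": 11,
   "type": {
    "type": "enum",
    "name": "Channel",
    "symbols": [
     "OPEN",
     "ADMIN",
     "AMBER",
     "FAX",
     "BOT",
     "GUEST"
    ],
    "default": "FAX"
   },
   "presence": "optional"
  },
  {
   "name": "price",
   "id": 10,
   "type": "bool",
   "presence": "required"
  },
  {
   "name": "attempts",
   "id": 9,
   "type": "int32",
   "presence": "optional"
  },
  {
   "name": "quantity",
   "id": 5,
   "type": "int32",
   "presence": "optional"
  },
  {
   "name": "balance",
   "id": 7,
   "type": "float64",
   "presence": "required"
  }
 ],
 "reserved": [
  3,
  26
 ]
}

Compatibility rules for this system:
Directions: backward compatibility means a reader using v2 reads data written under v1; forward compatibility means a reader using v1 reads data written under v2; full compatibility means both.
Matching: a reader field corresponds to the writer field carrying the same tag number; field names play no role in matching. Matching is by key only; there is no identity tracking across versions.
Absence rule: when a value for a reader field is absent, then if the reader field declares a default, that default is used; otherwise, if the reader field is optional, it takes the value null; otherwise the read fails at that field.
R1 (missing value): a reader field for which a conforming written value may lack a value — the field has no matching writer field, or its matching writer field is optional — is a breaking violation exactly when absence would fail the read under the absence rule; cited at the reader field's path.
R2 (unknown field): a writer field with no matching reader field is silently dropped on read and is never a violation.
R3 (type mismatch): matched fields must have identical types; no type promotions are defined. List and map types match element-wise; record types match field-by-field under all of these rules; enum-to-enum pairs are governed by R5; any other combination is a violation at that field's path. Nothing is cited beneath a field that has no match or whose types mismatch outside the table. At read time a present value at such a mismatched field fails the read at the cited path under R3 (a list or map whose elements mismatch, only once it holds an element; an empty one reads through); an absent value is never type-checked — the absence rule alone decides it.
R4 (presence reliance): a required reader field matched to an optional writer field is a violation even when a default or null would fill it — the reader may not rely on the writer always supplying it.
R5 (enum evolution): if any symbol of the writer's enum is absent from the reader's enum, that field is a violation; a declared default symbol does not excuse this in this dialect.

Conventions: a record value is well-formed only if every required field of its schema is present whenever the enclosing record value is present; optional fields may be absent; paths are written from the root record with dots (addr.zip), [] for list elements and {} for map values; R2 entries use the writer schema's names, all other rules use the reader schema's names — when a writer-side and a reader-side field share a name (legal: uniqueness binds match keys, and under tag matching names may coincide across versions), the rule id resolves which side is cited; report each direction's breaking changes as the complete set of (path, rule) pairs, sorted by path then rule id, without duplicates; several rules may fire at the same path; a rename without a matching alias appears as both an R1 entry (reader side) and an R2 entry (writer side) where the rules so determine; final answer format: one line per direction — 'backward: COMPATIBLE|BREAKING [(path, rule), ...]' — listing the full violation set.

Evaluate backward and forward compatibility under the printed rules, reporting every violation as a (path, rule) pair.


in Device below, arrows point writer -> reader
backward analysis of Device with v2 as reader and v1 as writer:
  writer optional, Channel -> Channel: reader channel maps from writer channel
  writer required, float32 -> bool: reader price maps from writer price
  writer optional, int32 -> int32: reader attempts maps from writer attempts
  writer optional, int32 -> int32: reader quantity maps from writer quantity
  writer required, float64 -> float64: reader balance maps from writer balance
  rule R3 violated at price
  backward on Device therefore BREAKING (1)
forward analysis of Device with v1 as reader and v2 as writer:
  writer optional, Channel -> Channel: reader channel maps from writer channel
  writer required, bool -> float32: reader price maps from writer price
  writer optional, int32 -> int32: reader attempts maps from writer attempts
  writer optional, int32 -> int32: reader quantity maps from writer quantity
  writer required, float64 -> float64: reader balance maps from writer balance
  rule R5 violated at channel
  rule R3 violated at price
  forward on Device therefore BREAKING (2)

backward: BREAKING [(price, R3)]; forward: BREAKING [(channel, R5), (price, R3)]


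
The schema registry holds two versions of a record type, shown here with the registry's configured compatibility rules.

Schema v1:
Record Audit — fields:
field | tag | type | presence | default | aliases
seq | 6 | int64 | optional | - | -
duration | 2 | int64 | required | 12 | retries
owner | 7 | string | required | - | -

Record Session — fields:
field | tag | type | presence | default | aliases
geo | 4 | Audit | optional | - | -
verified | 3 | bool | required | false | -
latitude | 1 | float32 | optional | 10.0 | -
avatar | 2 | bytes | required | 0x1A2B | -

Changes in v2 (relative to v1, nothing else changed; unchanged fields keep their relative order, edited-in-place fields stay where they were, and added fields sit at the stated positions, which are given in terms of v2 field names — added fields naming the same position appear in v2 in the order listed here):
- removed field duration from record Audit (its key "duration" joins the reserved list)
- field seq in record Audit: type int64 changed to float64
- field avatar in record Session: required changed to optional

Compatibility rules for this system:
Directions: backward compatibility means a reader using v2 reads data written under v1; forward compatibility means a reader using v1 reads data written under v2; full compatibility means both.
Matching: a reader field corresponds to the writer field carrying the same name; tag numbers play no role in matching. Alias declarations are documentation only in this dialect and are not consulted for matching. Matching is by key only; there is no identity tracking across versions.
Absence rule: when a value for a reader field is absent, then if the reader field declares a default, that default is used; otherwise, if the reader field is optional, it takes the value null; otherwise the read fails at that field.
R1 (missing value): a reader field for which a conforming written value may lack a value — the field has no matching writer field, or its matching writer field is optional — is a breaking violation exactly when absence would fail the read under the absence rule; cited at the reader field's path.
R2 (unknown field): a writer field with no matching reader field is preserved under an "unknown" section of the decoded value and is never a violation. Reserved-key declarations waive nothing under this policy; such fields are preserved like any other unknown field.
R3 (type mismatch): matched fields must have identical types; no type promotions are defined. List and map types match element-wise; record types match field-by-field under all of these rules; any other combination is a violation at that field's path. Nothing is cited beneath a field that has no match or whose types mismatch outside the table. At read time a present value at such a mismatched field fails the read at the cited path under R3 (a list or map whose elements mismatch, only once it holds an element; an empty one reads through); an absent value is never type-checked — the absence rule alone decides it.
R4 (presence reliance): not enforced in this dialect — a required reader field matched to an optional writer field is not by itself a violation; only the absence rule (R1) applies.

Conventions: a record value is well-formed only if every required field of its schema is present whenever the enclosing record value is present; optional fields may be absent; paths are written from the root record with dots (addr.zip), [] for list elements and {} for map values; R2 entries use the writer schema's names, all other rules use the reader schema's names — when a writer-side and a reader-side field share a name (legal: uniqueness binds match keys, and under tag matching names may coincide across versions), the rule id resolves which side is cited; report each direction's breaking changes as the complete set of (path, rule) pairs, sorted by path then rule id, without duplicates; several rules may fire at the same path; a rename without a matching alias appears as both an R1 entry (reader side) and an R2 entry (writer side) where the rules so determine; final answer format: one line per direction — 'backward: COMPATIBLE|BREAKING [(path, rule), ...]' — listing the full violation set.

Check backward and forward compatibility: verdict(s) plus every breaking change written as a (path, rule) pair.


each type pair in Session: writer, then reader
backward on Session — v2 reading data written by v1:
  writer optional, Audit -> Audit: reader geo maps from writer geo
  writer required, bool -> bool: reader verified maps from writer verified
  writer optional, float32 -> float32: reader latitude maps from writer latitude
  writer required, bytes -> bytes: reader avatar maps from writer avatar
  writer optional, int64 -> float64: reader geo.seq maps from writer geo.seq
  writer required, string -> string: reader geo.owner maps from writer geo.owner
  geo.duration (writer side), unknown to reader
  breaking: (geo.seq, R3)
  backward on Session therefore BREAKING (1)
forward on Session — v1 reading data written by v2:
  writer optional, Audit -> Audit: reader geo maps from writer geo
  writer required, bool -> bool: reader verified maps from writer verified
  writer optional, float32 -> float32: reader latitude maps from writer latitude
  writer optional, bytes -> bytes: reader avatar maps from writer avatar
  writer optional, float64 -> int64: reader geo.seq maps from writer geo.seq
  geo.duration has no writer counterpart
  writer required, string -> string: reader geo.owner maps from writer geo.owner
  breaking: (geo.seq, R3)
  forward on Session therefore BREAKING (1)

backward: BREAKING [(geo.seq, R3)]; forward: BREAKING [(geo.seq, R3)]


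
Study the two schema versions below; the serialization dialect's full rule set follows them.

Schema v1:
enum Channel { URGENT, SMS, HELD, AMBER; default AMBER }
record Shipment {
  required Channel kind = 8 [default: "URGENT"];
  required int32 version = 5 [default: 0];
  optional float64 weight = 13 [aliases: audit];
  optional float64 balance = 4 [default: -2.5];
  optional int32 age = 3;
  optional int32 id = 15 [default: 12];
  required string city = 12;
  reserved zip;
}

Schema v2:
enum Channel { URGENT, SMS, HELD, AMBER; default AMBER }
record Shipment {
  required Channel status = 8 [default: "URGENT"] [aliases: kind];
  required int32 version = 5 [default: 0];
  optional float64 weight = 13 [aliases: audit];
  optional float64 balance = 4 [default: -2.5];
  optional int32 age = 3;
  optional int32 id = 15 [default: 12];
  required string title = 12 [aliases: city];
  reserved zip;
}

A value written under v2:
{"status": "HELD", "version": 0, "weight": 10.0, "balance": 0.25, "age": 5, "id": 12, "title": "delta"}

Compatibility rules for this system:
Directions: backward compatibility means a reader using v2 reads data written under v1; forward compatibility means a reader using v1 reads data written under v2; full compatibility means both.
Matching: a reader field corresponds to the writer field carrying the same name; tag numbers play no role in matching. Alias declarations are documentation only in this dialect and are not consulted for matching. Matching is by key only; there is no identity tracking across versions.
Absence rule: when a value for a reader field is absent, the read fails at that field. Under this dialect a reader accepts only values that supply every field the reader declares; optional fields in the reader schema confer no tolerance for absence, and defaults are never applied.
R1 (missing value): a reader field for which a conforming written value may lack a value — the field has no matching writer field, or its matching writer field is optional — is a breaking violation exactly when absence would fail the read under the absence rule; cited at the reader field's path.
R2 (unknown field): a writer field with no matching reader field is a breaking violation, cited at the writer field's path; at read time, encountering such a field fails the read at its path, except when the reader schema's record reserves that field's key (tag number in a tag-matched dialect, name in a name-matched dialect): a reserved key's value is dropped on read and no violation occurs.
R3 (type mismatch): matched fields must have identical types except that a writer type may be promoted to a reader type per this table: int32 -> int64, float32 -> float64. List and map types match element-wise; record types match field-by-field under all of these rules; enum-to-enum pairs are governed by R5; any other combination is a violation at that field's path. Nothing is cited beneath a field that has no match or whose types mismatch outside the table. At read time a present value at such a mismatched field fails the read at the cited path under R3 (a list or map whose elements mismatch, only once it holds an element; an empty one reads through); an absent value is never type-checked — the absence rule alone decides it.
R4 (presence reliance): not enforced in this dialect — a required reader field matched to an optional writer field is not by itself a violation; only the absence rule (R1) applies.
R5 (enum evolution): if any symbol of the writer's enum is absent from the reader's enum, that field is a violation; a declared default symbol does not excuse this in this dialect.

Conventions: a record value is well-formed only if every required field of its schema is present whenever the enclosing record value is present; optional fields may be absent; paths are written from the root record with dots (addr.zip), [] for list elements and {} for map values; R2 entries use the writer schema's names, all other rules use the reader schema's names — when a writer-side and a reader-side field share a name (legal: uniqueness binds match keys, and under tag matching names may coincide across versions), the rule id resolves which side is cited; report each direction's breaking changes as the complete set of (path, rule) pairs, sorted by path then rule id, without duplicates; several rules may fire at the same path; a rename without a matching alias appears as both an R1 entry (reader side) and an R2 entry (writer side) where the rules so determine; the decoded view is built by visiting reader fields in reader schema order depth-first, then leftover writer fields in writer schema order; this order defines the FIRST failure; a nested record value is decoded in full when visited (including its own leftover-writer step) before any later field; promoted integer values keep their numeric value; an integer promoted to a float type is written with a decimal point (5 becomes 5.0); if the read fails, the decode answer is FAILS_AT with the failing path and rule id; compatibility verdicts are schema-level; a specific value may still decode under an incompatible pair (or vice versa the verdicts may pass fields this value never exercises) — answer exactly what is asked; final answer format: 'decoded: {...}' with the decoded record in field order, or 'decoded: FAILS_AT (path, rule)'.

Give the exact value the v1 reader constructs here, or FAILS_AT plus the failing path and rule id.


decoded: FAILS_AT (kind, R1)

the writer's type comes first in each Shipment pair
migrating the Shipment value to v1:
  read fails at kind under R1 (no fill)
  => FAILS_AT (kind, R1)
ruling out the remaining Shipment differences:
  renamed field city to title in record Shipment (alias city declared on the renamed field) -> changes Shipment's schema-level verdicts only — the decode of this value is the same


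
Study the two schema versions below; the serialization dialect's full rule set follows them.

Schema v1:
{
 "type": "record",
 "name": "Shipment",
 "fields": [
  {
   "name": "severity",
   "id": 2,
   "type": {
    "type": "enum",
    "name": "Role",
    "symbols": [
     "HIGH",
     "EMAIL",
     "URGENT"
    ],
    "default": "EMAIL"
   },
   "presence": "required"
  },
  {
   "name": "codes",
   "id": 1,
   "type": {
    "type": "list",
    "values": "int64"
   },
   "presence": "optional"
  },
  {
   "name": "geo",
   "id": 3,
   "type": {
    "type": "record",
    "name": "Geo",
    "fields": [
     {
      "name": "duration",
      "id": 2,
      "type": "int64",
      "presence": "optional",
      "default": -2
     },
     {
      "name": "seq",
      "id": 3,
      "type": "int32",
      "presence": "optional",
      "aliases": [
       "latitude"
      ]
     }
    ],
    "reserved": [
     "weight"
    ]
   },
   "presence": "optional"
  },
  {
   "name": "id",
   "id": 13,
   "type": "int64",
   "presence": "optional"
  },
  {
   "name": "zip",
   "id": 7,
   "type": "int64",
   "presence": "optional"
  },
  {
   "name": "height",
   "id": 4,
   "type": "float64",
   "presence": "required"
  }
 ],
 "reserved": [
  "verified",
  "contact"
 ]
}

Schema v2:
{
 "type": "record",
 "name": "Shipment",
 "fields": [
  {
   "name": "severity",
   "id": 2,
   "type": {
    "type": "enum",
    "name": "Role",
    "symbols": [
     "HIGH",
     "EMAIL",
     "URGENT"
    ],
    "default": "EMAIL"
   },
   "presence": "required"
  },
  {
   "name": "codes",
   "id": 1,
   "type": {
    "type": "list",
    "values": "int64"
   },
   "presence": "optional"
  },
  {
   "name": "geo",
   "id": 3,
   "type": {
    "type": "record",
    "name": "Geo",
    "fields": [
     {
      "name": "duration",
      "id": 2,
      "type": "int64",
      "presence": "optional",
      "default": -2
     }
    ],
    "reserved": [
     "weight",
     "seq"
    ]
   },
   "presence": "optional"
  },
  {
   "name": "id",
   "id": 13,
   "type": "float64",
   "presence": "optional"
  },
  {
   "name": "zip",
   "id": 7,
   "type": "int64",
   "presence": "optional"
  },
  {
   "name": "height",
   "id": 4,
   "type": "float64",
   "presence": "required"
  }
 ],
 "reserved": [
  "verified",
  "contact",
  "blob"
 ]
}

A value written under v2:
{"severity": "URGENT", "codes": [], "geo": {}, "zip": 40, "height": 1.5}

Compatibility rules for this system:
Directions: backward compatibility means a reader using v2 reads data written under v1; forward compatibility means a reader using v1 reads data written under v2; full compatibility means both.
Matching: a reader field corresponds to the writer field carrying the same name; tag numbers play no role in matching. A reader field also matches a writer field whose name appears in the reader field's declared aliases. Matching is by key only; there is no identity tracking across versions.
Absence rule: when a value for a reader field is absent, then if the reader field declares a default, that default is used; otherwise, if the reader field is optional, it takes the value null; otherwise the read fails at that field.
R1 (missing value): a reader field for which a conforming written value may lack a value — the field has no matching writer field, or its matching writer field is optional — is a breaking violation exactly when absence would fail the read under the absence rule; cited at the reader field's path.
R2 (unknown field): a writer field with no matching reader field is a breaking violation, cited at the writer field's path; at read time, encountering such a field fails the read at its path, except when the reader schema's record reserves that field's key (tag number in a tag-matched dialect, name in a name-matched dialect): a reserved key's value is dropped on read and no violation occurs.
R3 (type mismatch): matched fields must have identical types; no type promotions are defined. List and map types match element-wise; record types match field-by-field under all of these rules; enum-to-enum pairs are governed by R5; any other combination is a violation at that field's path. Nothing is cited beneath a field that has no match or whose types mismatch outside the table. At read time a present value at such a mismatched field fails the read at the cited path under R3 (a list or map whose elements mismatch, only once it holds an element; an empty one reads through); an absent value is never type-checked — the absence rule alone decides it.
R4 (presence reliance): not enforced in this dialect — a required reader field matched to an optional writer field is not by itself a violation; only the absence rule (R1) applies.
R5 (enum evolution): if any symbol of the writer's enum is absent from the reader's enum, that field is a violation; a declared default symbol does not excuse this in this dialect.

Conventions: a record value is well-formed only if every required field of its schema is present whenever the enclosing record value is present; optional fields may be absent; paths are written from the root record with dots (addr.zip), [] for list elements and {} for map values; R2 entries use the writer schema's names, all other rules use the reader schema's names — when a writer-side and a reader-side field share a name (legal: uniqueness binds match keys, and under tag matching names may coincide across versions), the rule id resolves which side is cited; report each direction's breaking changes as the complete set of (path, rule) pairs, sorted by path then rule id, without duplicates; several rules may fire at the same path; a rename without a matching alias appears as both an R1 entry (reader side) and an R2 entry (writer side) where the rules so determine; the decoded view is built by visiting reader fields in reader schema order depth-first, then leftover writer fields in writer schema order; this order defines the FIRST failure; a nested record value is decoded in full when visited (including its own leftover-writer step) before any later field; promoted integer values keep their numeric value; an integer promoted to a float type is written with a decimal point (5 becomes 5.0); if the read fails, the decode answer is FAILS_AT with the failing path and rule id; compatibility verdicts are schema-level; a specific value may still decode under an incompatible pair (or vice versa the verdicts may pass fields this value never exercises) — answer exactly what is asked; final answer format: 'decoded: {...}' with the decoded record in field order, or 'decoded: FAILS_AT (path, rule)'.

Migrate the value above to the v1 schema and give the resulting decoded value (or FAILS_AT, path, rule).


the writer's type comes first in each Shipment pair
migrating the Shipment value to v1:
  severity := "URGENT"
  codes := []
  geo.duration := -2 (no value, default fills)
  geo.seq := null (not supplied -> null)
  id := null (not supplied -> null)
  zip := 40
  height := 1.5
  => decoded: {"severity": "URGENT", "codes": [], "geo": {"duration": -2, "seq": null}, "id": null, "zip": 40, "height": 1.5}
remaining Shipment differences; none change what is asked:
  field id in record Shipment: type int64 changed to float64 -> a verdict-level change on Shipment — the shown value reads the same
  removed field seq from record Geo (its key "seq" joins the reserved list) -> triggers nothing under the printed rules; the Shipment answer is the same either way

decoded: {"severity": "URGENT", "codes": [], "geo": {"duration": -2, "seq": null}, "id": null, "zip": 40, "height": 1.5}
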